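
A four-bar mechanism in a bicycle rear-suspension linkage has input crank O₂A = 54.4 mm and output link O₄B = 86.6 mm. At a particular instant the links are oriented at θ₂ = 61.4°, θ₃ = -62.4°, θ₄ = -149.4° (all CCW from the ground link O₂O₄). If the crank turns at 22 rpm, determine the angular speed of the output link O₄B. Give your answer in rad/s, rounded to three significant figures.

ω₂ = 2.304 rad/s (from 22 rpm).
Differentiating the loop-closure r₂e^{iθ₂}+r₃e^{iθ₃}=r₁+r₄e^{iθ₄} gives r₂ω₂e^{iθ₂}+r₃ω₃e^{iθ₃}=r₄ω₄e^{iθ₄}.
Eliminating the other unknown: ω₄ = r₂ω₂ sin(θ₂−θ₃) / [r₄ sin(θ₄−θ₃)].
Numerator sine = +0.83098; denominator sine = -0.99863.
Result = 0.0544·2.304·(+0.83098) / (0.0866·(-0.99863)) = -1.2043 rad/s; magnitude 1.2043 rad/s.

1.20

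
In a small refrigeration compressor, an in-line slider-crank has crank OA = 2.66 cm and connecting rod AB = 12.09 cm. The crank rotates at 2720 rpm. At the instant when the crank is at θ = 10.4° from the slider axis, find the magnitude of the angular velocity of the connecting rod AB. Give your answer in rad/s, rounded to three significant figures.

ω = 284.8 rad/s (converted from 2720 rpm).
The rod makes angle φ with the slider axis where L sinφ = r sinθ; differentiating, L cosφ·φ̇ = r ω cosθ.
L cosφ = √(L² − r² sin²θ) = 0.1208 m.
|ω_rod| = r ω |cosθ| / √(L² − r² sin²θ) = 0.0266·284.8·0.98357/0.1208 = 61.688 rad/s.

61.7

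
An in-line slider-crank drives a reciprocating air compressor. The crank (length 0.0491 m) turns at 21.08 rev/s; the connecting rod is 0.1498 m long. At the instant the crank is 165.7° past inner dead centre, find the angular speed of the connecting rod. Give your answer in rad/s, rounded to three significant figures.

42.2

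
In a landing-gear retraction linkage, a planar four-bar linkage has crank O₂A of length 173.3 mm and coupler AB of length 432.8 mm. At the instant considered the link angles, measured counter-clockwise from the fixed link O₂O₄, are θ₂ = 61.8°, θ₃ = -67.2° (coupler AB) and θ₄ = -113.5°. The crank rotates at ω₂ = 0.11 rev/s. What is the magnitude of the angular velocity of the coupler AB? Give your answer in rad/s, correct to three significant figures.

ω₂ = 0.6912 rad/s (from 0.11 rev/s).
Differentiating the loop-closure r₂e^{iθ₂}+r₃e^{iθ₃}=r₁+r₄e^{iθ₄} gives r₂ω₂e^{iθ₂}+r₃ω₃e^{iθ₃}=r₄ω₄e^{iθ₄}.
Eliminating the other unknown: ω₃ = r₂ω₂ sin(θ₄−θ₂) / [r₃ sin(θ₃−θ₄)].
Numerator sine = -0.08194; denominator sine = +0.72297.
Result = 0.1733·0.6912·(-0.08194) / (0.4328·(+0.72297)) = -0.031366 rad/s; magnitude 0.031366 rad/s.

0.0314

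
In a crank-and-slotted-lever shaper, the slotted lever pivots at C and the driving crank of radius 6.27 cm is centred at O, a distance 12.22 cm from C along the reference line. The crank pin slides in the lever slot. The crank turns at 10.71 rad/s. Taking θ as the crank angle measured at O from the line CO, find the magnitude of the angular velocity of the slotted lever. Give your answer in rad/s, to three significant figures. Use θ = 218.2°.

3.28

ω = 10.71 rad/s
Crank pin A relative to C: A = (d + r cosθ, r sinθ); lever angle φ = atan2(r sinθ, d + r cosθ).
Differentiating tanφ: φ̇ = rω(d cosθ + r)/(d² + r² + 2dr cosθ).
d² + r² + 2dr cosθ = |CA|² = 0.00682175 m²;  d cosθ + r = -0.033332 m.
|ω_lever| = |0.0627·10.71·-0.033332| / 0.00682175 = 3.2811 rad/s.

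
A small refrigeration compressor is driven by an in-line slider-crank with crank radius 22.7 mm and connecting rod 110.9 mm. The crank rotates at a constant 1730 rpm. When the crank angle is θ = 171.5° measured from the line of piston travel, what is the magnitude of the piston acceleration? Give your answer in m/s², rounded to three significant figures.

ω = 2π·1730/60 = 181.2 rad/s
x(θ) = r cosθ + √(L² − r² sin²θ); with ω constant, a = ω²·d²x/dθ².
d²x/dθ² = −r cosθ − r²(cos2θ)/√u − r⁴ sin²2θ/(4u^{3/2}),  u = L² − r² sin²θ = 0.0122876 m².
Substituting r = 0.0227 m, L = 0.1109 m, θ = 171.5°: d²x/dθ² = +0.018001 m.
a = ω²·d²x/dθ² = (181.2)²·(+0.018001) = +590.81 m/s²;  |a| = 590.81 m/s².

591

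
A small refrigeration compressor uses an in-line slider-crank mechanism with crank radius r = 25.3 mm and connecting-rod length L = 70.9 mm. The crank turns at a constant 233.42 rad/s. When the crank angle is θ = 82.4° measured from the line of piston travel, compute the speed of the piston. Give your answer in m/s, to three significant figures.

6.15

ω = 233.4 rad/s
For an in-line slider-crank, x = r cosθ + √(L² − r² sin²θ), so v = −rω sinθ·[1 + r cosθ/√(L² − r² sin²θ)].
With r = 0.0253 m, L = 0.0709 m, θ = 82.4°: √(L² − r² sin²θ) = 0.066317 m.
v = −0.0253·233.4·0.99122·[1 + 0.0253·0.13226/0.066317] = -6.149 m/s.
|v| = 6.149 m/s.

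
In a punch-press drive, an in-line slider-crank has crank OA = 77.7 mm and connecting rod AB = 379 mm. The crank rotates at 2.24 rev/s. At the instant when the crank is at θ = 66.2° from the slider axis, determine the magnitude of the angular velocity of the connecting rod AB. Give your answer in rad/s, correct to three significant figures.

ω = 14.07 rad/s (converted from 2.24 rev/s).
The rod makes angle φ with the slider axis where L sinφ = r sinθ; differentiating, L cosφ·φ̇ = r ω cosθ.
L cosφ = √(L² − r² sin²θ) = 0.37227 m.
|ω_rod| = r ω |cosθ| / √(L² − r² sin²θ) = 0.0777·14.07·0.40355/0.37227 = 1.1854 rad/s.

1.19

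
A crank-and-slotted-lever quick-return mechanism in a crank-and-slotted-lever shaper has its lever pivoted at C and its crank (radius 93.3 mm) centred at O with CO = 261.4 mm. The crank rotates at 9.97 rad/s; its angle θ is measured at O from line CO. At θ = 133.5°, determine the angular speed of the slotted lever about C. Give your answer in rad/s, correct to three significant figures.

ω = 9.97 rad/s
Crank pin A relative to C: A = (d + r cosθ, r sinθ); lever angle φ = atan2(r sinθ, d + r cosθ).
Differentiating tanφ: φ̇ = rω(d cosθ + r)/(d² + r² + 2dr cosθ).
d² + r² + 2dr cosθ = |CA|² = 0.0434588 m²;  d cosθ + r = -0.086636 m.
|ω_lever| = |0.0933·9.97·-0.086636| / 0.0434588 = 1.8544 rad/s.

1.85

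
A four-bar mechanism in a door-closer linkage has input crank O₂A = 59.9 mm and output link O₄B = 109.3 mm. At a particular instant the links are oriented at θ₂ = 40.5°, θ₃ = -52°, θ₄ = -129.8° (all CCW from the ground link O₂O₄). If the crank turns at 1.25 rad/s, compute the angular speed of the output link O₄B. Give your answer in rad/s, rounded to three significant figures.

ω₂ = 1.25 rad/s
Differentiating the loop-closure r₂e^{iθ₂}+r₃e^{iθ₃}=r₁+r₄e^{iθ₄} gives r₂ω₂e^{iθ₂}+r₃ω₃e^{iθ₃}=r₄ω₄e^{iθ₄}.
Eliminating the other unknown: ω₄ = r₂ω₂ sin(θ₂−θ₃) / [r₄ sin(θ₄−θ₃)].
Numerator sine = +0.99905; denominator sine = -0.97742.
Result = 0.0599·1.25·(+0.99905) / (0.1093·(-0.97742)) = -0.7002 rad/s; magnitude 0.7002 rad/s.

0.700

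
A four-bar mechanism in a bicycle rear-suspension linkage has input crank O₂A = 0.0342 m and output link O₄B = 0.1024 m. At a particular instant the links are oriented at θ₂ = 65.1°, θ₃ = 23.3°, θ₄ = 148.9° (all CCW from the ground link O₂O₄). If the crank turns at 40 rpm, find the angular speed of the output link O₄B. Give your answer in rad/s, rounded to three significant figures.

1.15

ω₂ = 4.189 rad/s (from 40 rpm).
Differentiating the loop-closure r₂e^{iθ₂}+r₃e^{iθ₃}=r₁+r₄e^{iθ₄} gives r₂ω₂e^{iθ₂}+r₃ω₃e^{iθ₃}=r₄ω₄e^{iθ₄}.
Eliminating the other unknown: ω₄ = r₂ω₂ sin(θ₂−θ₃) / [r₄ sin(θ₄−θ₃)].
Numerator sine = +0.66653; denominator sine = +0.81310.
Result = 0.0342·4.189·(+0.66653) / (0.1024·(+0.81310)) = +1.1468 rad/s; magnitude 1.1468 rad/s.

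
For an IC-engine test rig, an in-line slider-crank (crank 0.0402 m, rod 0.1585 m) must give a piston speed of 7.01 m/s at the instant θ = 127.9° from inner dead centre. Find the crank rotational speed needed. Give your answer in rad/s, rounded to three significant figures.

For an in-line slider-crank, |v_piston| = rω|sinθ|·[1 + r cosθ/√(L² − r² sin²θ)].
With r = 0.0402 m, L = 0.1585 m, θ = 127.9°: the bracketed kinematic factor |dx/dθ| = 0.026677 m.
ω = v/|dx/dθ| = 7.01/0.026677 = 262.77 rad/s.

263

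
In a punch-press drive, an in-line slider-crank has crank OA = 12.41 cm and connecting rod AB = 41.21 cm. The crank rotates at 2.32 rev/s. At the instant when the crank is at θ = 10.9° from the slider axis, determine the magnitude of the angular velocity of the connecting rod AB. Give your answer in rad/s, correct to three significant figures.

ω = 14.58 rad/s (converted from 2.32 rev/s).
The rod makes angle φ with the slider axis where L sinφ = r sinθ; differentiating, L cosφ·φ̇ = r ω cosθ.
L cosφ = √(L² − r² sin²θ) = 0.41143 m.
|ω_rod| = r ω |cosθ| / √(L² − r² sin²θ) = 0.1241·14.58·0.98196/0.41143 = 4.3175 rad/s.

4.32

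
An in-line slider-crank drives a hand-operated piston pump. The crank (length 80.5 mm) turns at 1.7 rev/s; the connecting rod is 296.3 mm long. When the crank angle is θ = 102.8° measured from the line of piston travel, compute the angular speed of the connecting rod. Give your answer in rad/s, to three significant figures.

ω = 10.68 rad/s (converted from 1.7 rev/s).
The rod makes angle φ with the slider axis where L sinφ = r sinθ; differentiating, L cosφ·φ̇ = r ω cosθ.
L cosφ = √(L² − r² sin²θ) = 0.28571 m.
|ω_rod| = r ω |cosθ| / √(L² − r² sin²θ) = 0.0805·10.68·0.22155/0.28571 = 0.66675 rad/s.

0.667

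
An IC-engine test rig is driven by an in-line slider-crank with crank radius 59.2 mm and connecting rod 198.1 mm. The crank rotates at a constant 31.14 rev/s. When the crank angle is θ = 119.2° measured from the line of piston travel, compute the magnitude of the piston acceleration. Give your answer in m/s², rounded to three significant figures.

1460

ω = 2π·31.1 = 195.7 rad/s
x(θ) = r cosθ + √(L² − r² sin²θ); with ω constant, a = ω²·d²x/dθ².
d²x/dθ² = −r cosθ − r²(cos2θ)/√u − r⁴ sin²2θ/(4u^{3/2}),  u = L² − r² sin²θ = 0.0365731 m².
Substituting r = 0.0592 m, L = 0.1981 m, θ = 119.2°: d²x/dθ² = +0.038165 m.
a = ω²·d²x/dθ² = (195.7)²·(+0.038165) = +1461.1 m/s²;  |a| = 1461.1 m/s².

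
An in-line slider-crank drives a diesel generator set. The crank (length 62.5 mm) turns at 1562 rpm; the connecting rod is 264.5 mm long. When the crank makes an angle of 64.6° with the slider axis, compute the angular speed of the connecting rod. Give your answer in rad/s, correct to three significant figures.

ω = 163.6 rad/s (converted from 1562 rpm).
The rod makes angle φ with the slider axis where L sinφ = r sinθ; differentiating, L cosφ·φ̇ = r ω cosθ.
L cosφ = √(L² − r² sin²θ) = 0.2584 m.
|ω_rod| = r ω |cosθ| / √(L² − r² sin²θ) = 0.0625·163.6·0.42894/0.2584 = 16.97 rad/s.

17.0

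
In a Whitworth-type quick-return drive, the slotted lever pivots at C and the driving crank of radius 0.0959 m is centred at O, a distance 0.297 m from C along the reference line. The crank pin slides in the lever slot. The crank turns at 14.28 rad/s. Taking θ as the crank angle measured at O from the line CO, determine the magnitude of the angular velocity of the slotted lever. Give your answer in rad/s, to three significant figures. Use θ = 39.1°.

3.16

ω = 14.28 rad/s
Crank pin A relative to C: A = (d + r cosθ, r sinθ); lever angle φ = atan2(r sinθ, d + r cosθ).
Differentiating tanφ: φ̇ = rω(d cosθ + r)/(d² + r² + 2dr cosθ).
d² + r² + 2dr cosθ = |CA|² = 0.141613 m²;  d cosθ + r = +0.32639 m.
|ω_lever| = |0.0959·14.28·+0.32639| / 0.141613 = 3.1563 rad/s.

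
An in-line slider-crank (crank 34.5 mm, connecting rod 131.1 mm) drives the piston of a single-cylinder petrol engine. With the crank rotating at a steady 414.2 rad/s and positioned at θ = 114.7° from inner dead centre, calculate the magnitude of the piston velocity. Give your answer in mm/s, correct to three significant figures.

11500

ω = 414.2 rad/s
For an in-line slider-crank, x = r cosθ + √(L² − r² sin²θ), so v = −rω sinθ·[1 + r cosθ/√(L² − r² sin²θ)].
With r = 0.0345 m, L = 0.1311 m, θ = 114.7°: √(L² − r² sin²θ) = 0.1273 m.
v = −0.0345·414.2·0.90851·[1 + 0.0345·-0.41787/0.1273] = -11.512 m/s.
|v| = 11.512 m/s = 11512 mm/s.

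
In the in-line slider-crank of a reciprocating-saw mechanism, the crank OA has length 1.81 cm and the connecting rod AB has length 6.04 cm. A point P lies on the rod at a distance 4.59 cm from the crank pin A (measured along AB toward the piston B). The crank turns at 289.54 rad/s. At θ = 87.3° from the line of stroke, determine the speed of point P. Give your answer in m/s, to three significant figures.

5.29

ω = 289.5 rad/s.  Crank-pin speed |V_A| = rω = 5.2407 m/s, perpendicular to OA.
Rod angle: sinφ = −(r/L) sinθ ⇒ φ = -17.418°; ω_rod = −rω cosθ/√(L²−r²sin²θ) = -4.2837 rad/s.
V_P = V_A + ω_rod × AP, with AP = 0.0459 m along the rod.
Components: V_Px = −rω sinθ − a·ω_rod·sinφ = -5.2937 m/s;  V_Py = rω cosθ + a·ω_rod·cosφ = +0.059265 m/s.
|V_P| = √(V_Px² + V_Py²) = 5.294 m/s.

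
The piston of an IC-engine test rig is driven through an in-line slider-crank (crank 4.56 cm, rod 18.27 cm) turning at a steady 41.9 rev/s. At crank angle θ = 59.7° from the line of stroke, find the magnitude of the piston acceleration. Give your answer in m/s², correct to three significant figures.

ω = 2π·41.9 = 263.3 rad/s
x(θ) = r cosθ + √(L² − r² sin²θ); with ω constant, a = ω²·d²x/dθ².
d²x/dθ² = −r cosθ − r²(cos2θ)/√u − r⁴ sin²2θ/(4u^{3/2}),  u = L² − r² sin²θ = 0.0318292 m².
Substituting r = 0.0456 m, L = 0.1827 m, θ = 59.7°: d²x/dθ² = -0.017429 m.
a = ω²·d²x/dθ² = (263.3)²·(-0.017429) = -1208 m/s²;  |a| = 1208 m/s².

1210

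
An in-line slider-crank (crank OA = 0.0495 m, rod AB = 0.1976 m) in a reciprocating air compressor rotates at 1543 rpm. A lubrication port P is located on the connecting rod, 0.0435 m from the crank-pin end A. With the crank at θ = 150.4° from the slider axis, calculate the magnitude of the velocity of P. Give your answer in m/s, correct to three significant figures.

ω = 161.6 rad/s.  Crank-pin speed |V_A| = rω = 7.9983 m/s, perpendicular to OA.
Rod angle: sinφ = −(r/L) sinθ ⇒ φ = -7.108°; ω_rod = −rω cosθ/√(L²−r²sin²θ) = +35.467 rad/s.
V_P = V_A + ω_rod × AP, with AP = 0.0435 m along the rod.
Components: V_Px = −rω sinθ − a·ω_rod·sinφ = -3.7598 m/s;  V_Py = rω cosθ + a·ω_rod·cosφ = -5.4235 m/s.
|V_P| = √(V_Px² + V_Py²) = 6.5993 m/s.

6.60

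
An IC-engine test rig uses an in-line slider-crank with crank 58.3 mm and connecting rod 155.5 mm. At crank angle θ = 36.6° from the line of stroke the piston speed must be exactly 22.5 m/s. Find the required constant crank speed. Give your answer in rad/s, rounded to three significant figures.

495

For an in-line slider-crank, |v_piston| = rω|sinθ|·[1 + r cosθ/√(L² − r² sin²θ)].
With r = 0.0583 m, L = 0.1555 m, θ = 36.6°: the bracketed kinematic factor |dx/dθ| = 0.045494 m.
ω = v/|dx/dθ| = 22.5/0.045494 = 494.57 rad/s.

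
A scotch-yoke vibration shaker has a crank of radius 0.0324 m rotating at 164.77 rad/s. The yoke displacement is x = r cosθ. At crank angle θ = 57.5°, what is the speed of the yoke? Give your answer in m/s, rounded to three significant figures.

ω = 164.8 rad/s
x = r cosθ ⇒ ẋ = −rω sinθ.
|v| = rω|sinθ| = 0.0324·164.8·|sin 57.5°| = 4.5025 m/s.

4.50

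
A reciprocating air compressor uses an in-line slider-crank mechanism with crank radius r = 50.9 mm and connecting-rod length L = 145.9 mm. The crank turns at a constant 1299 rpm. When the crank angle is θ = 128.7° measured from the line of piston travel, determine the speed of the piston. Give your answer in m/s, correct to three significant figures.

ω = 2π·1299/60 = 136 rad/s
For an in-line slider-crank, x = r cosθ + √(L² − r² sin²θ), so v = −rω sinθ·[1 + r cosθ/√(L² − r² sin²θ)].
With r = 0.0509 m, L = 0.1459 m, θ = 128.7°: √(L² − r² sin²θ) = 0.14039 m.
v = −0.0509·136·0.78043·[1 + 0.0509·-0.62524/0.14039] = -4.1787 m/s.
|v| = 4.1787 m/s.

4.18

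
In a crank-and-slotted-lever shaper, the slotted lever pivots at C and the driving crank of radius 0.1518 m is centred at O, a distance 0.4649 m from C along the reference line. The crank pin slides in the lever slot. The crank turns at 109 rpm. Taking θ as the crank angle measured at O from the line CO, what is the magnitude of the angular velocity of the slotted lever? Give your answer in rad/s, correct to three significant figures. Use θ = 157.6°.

4.43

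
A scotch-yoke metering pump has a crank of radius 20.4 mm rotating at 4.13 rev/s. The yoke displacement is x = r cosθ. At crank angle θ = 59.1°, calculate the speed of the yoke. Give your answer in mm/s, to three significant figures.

ω = 25.95 rad/s (from 4.13 rev/s).
x = r cosθ ⇒ ẋ = −rω sinθ.
|v| = rω|sinθ| = 0.0204·25.95·|sin 59.1°| = 0.45423 m/s = 454.23 mm/s.

454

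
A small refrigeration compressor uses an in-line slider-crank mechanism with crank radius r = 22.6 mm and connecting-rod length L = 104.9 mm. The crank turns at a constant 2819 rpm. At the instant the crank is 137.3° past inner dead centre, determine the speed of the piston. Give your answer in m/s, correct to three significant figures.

3.80

ω = 2π·2819/60 = 295.2 rad/s
For an in-line slider-crank, x = r cosθ + √(L² − r² sin²θ), so v = −rω sinθ·[1 + r cosθ/√(L² − r² sin²θ)].
With r = 0.0226 m, L = 0.1049 m, θ = 137.3°: √(L² − r² sin²θ) = 0.10377 m.
v = −0.0226·295.2·0.67816·[1 + 0.0226·-0.73491/0.10377] = -3.8003 m/s.
|v| = 3.8003 m/s.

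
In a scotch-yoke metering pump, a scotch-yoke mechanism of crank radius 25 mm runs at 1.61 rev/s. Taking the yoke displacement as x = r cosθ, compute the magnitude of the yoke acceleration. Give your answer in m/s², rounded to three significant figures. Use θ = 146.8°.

2.14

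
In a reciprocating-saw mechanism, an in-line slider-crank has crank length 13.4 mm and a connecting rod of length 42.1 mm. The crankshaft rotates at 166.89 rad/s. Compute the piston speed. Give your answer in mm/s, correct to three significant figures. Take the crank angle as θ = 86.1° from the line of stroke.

ω = 166.9 rad/s
For an in-line slider-crank, x = r cosθ + √(L² − r² sin²θ), so v = −rω sinθ·[1 + r cosθ/√(L² − r² sin²θ)].
With r = 0.0134 m, L = 0.0421 m, θ = 86.1°: √(L² − r² sin²θ) = 0.039921 m.
v = −0.0134·166.9·0.99768·[1 + 0.0134·0.06802/0.039921] = -2.2821 m/s.
|v| = 2.2821 m/s = 2282.1 mm/s.

2280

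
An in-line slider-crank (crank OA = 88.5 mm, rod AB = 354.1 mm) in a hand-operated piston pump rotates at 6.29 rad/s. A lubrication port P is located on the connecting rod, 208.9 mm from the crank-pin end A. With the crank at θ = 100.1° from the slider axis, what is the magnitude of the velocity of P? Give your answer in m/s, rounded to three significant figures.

0.535

ω = 6.29 rad/s.  Crank-pin speed |V_A| = rω = 0.55666 m/s, perpendicular to OA.
Rod angle: sinφ = −(r/L) sinθ ⇒ φ = -14.244°; ω_rod = −rω cosθ/√(L²−r²sin²θ) = +0.28443 rad/s.
V_P = V_A + ω_rod × AP, with AP = 0.2089 m along the rod.
Components: V_Px = −rω sinθ − a·ω_rod·sinφ = -0.53342 m/s;  V_Py = rω cosθ + a·ω_rod·cosφ = -0.04003 m/s.
|V_P| = √(V_Px² + V_Py²) = 0.53492 m/s.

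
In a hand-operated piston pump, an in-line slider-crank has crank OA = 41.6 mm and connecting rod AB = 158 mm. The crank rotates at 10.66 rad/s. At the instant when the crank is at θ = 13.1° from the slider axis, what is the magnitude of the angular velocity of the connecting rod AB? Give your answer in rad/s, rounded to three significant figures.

2.74

ω = 10.66 rad/s
The rod makes angle φ with the slider axis where L sinφ = r sinθ; differentiating, L cosφ·φ̇ = r ω cosθ.
L cosφ = √(L² − r² sin²θ) = 0.15772 m.
|ω_rod| = r ω |cosθ| / √(L² − r² sin²θ) = 0.0416·10.66·0.97398/0.15772 = 2.7385 rad/s.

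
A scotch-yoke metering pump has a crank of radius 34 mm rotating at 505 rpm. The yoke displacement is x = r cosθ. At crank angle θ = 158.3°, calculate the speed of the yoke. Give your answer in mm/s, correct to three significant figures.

ω = 52.88 rad/s (from 505 rpm).
x = r cosθ ⇒ ẋ = −rω sinθ.
|v| = rω|sinθ| = 0.034·52.88·|sin 158.3°| = 0.66482 m/s = 664.82 mm/s.

665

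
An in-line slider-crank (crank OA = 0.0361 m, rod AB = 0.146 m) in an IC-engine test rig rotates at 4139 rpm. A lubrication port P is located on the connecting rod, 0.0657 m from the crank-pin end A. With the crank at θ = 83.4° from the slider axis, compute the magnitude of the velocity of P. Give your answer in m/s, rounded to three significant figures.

ω = 433.4 rad/s.  Crank-pin speed |V_A| = rω = 15.647 m/s, perpendicular to OA.
Rod angle: sinφ = −(r/L) sinθ ⇒ φ = -14.219°; ω_rod = −rω cosθ/√(L²−r²sin²θ) = -12.707 rad/s.
V_P = V_A + ω_rod × AP, with AP = 0.0657 m along the rod.
Components: V_Px = −rω sinθ − a·ω_rod·sinφ = -15.748 m/s;  V_Py = rω cosθ + a·ω_rod·cosφ = +0.98913 m/s.
|V_P| = √(V_Px² + V_Py²) = 15.779 m/s.

15.8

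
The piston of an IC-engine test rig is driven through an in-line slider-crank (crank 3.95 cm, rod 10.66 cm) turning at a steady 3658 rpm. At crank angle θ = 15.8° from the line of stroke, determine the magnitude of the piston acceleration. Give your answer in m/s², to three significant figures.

ω = 2π·3658/60 = 383.1 rad/s
x(θ) = r cosθ + √(L² − r² sin²θ); with ω constant, a = ω²·d²x/dθ².
d²x/dθ² = −r cosθ − r²(cos2θ)/√u − r⁴ sin²2θ/(4u^{3/2}),  u = L² − r² sin²θ = 0.0112479 m².
Substituting r = 0.0395 m, L = 0.1066 m, θ = 15.8°: d²x/dθ² = -0.050678 m.
a = ω²·d²x/dθ² = (383.1)²·(-0.050678) = -7436.4 m/s²;  |a| = 7436.4 m/s².

7440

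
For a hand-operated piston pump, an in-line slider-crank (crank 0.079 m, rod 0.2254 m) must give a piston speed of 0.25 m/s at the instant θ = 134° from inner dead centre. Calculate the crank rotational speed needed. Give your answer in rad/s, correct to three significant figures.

For an in-line slider-crank, |v_piston| = rω|sinθ|·[1 + r cosθ/√(L² − r² sin²θ)].
With r = 0.079 m, L = 0.2254 m, θ = 134°: the bracketed kinematic factor |dx/dθ| = 0.04253 m.
ω = v/|dx/dθ| = 0.25/0.04253 = 5.8782 rad/s.

5.88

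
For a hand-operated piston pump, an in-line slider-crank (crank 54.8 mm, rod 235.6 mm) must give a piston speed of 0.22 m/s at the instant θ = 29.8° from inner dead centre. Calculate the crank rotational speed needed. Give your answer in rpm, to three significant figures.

For an in-line slider-crank, |v_piston| = rω|sinθ|·[1 + r cosθ/√(L² − r² sin²θ)].
With r = 0.0548 m, L = 0.2356 m, θ = 29.8°: the bracketed kinematic factor |dx/dθ| = 0.032768 m.
ω = v/|dx/dθ| = 0.22/0.032768 = 6.7138 rad/s.
N = 60ω/(2π) = 64.112 rpm.

64.1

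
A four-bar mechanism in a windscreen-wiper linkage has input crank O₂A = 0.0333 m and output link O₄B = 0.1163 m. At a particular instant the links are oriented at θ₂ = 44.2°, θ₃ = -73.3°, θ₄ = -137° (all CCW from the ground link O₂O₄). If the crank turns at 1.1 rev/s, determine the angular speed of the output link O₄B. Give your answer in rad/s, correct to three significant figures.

ω₂ = 6.912 rad/s (from 1.1 rev/s).
Differentiating the loop-closure r₂e^{iθ₂}+r₃e^{iθ₃}=r₁+r₄e^{iθ₄} gives r₂ω₂e^{iθ₂}+r₃ω₃e^{iθ₃}=r₄ω₄e^{iθ₄}.
Eliminating the other unknown: ω₄ = r₂ω₂ sin(θ₂−θ₃) / [r₄ sin(θ₄−θ₃)].
Numerator sine = +0.88701; denominator sine = -0.89649.
Result = 0.0333·6.912·(+0.88701) / (0.1163·(-0.89649)) = -1.958 rad/s; magnitude 1.958 rad/s.

1.96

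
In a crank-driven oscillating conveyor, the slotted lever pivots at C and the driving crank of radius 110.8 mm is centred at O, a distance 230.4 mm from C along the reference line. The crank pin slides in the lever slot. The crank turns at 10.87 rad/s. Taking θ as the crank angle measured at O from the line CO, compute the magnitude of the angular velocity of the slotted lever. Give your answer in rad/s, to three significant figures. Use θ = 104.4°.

ω = 10.87 rad/s
Crank pin A relative to C: A = (d + r cosθ, r sinθ); lever angle φ = atan2(r sinθ, d + r cosθ).
Differentiating tanφ: φ̇ = rω(d cosθ + r)/(d² + r² + 2dr cosθ).
d² + r² + 2dr cosθ = |CA|² = 0.0526635 m²;  d cosθ + r = +0.053502 m.
|ω_lever| = |0.1108·10.87·+0.053502| / 0.0526635 = 1.2236 rad/s.

1.22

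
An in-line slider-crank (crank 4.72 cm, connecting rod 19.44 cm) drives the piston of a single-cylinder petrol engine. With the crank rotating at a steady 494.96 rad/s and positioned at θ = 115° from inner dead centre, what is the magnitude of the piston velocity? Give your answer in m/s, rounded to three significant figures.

ω = 495 rad/s
For an in-line slider-crank, x = r cosθ + √(L² − r² sin²θ), so v = −rω sinθ·[1 + r cosθ/√(L² − r² sin²θ)].
With r = 0.0472 m, L = 0.1944 m, θ = 115°: √(L² − r² sin²θ) = 0.18963 m.
v = −0.0472·495·0.90631·[1 + 0.0472·-0.42262/0.18963] = -18.946 m/s.
|v| = 18.946 m/s.

18.9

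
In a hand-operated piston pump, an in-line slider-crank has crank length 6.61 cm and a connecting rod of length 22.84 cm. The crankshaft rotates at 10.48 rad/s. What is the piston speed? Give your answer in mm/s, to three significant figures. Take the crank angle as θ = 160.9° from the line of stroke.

164

ω = 10.48 rad/s
For an in-line slider-crank, x = r cosθ + √(L² − r² sin²θ), so v = −rω sinθ·[1 + r cosθ/√(L² − r² sin²θ)].
With r = 0.0661 m, L = 0.2284 m, θ = 160.9°: √(L² − r² sin²θ) = 0.22737 m.
v = −0.0661·10.48·0.32722·[1 + 0.0661·-0.94495/0.22737] = -0.1644 m/s.
|v| = 0.1644 m/s = 164.4 mm/s.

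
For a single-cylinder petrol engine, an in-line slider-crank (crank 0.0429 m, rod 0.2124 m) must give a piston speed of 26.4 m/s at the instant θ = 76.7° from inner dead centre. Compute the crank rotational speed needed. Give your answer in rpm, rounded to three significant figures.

For an in-line slider-crank, |v_piston| = rω|sinθ|·[1 + r cosθ/√(L² − r² sin²θ)].
With r = 0.0429 m, L = 0.2124 m, θ = 76.7°: the bracketed kinematic factor |dx/dθ| = 0.043728 m.
ω = v/|dx/dθ| = 26.4/0.043728 = 603.73 rad/s.
N = 60ω/(2π) = 5765.2 rpm.

5770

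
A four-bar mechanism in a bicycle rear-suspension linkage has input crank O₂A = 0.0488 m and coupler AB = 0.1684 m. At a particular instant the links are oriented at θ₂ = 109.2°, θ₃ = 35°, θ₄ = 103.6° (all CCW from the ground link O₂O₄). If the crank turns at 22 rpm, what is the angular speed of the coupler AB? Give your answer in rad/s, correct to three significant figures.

ω₂ = 2.304 rad/s (from 22 rpm).
Differentiating the loop-closure r₂e^{iθ₂}+r₃e^{iθ₃}=r₁+r₄e^{iθ₄} gives r₂ω₂e^{iθ₂}+r₃ω₃e^{iθ₃}=r₄ω₄e^{iθ₄}.
Eliminating the other unknown: ω₃ = r₂ω₂ sin(θ₄−θ₂) / [r₃ sin(θ₃−θ₄)].
Numerator sine = -0.09758; denominator sine = -0.93106.
Result = 0.0488·2.304·(-0.09758) / (0.1684·(-0.93106)) = +0.069972 rad/s; magnitude 0.069972 rad/s.

0.0700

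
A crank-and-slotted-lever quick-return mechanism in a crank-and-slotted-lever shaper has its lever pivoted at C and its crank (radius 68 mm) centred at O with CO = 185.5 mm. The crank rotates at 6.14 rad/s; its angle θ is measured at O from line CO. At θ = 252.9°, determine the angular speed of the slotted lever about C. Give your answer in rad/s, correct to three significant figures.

0.178

ω = 6.14 rad/s
Crank pin A relative to C: A = (d + r cosθ, r sinθ); lever angle φ = atan2(r sinθ, d + r cosθ).
Differentiating tanφ: φ̇ = rω(d cosθ + r)/(d² + r² + 2dr cosθ).
d² + r² + 2dr cosθ = |CA|² = 0.0316162 m²;  d cosθ + r = +0.013456 m.
|ω_lever| = |0.068·6.14·+0.013456| / 0.0316162 = 0.17769 rad/s.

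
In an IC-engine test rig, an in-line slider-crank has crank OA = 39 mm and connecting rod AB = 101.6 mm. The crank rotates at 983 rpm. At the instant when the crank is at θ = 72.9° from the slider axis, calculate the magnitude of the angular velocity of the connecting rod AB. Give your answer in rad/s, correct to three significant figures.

12.5

ω = 102.9 rad/s (converted from 983 rpm).
The rod makes angle φ with the slider axis where L sinφ = r sinθ; differentiating, L cosφ·φ̇ = r ω cosθ.
L cosφ = √(L² − r² sin²θ) = 0.094515 m.
|ω_rod| = r ω |cosθ| / √(L² − r² sin²θ) = 0.039·102.9·0.29404/0.094515 = 12.49 rad/s.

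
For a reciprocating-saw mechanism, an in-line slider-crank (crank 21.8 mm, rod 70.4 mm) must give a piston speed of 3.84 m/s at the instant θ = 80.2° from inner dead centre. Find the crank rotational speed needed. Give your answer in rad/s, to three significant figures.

169

For an in-line slider-crank, |v_piston| = rω|sinθ|·[1 + r cosθ/√(L² − r² sin²θ)].
With r = 0.0218 m, L = 0.0704 m, θ = 80.2°: the bracketed kinematic factor |dx/dθ| = 0.022671 m.
ω = v/|dx/dθ| = 3.84/0.022671 = 169.38 rad/s.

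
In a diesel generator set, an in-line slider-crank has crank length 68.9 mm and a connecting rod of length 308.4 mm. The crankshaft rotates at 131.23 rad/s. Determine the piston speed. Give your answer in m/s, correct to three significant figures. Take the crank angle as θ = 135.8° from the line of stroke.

ω = 131.2 rad/s
For an in-line slider-crank, x = r cosθ + √(L² − r² sin²θ), so v = −rω sinθ·[1 + r cosθ/√(L² − r² sin²θ)].
With r = 0.0689 m, L = 0.3084 m, θ = 135.8°: √(L² − r² sin²θ) = 0.30464 m.
v = −0.0689·131.2·0.69717·[1 + 0.0689·-0.71691/0.30464] = -5.2815 m/s.
|v| = 5.2815 m/s.

5.28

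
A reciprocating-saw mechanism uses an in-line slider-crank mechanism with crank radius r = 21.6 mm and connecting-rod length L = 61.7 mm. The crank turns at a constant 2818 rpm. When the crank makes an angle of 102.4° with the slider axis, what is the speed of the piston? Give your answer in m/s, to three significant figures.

ω = 2π·2818/60 = 295.1 rad/s
For an in-line slider-crank, x = r cosθ + √(L² − r² sin²θ), so v = −rω sinθ·[1 + r cosθ/√(L² − r² sin²θ)].
With r = 0.0216 m, L = 0.0617 m, θ = 102.4°: √(L² − r² sin²θ) = 0.057981 m.
v = −0.0216·295.1·0.97667·[1 + 0.0216·-0.21474/0.057981] = -5.7275 m/s.
|v| = 5.7275 m/s.

5.73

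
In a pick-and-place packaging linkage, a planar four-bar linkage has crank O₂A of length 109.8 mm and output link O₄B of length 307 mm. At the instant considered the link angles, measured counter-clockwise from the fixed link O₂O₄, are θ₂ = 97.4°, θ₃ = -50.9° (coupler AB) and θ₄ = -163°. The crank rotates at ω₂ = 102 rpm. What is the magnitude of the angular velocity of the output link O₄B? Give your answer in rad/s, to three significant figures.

ω₂ = 10.68 rad/s (from 102 rpm).
Differentiating the loop-closure r₂e^{iθ₂}+r₃e^{iθ₃}=r₁+r₄e^{iθ₄} gives r₂ω₂e^{iθ₂}+r₃ω₃e^{iθ₃}=r₄ω₄e^{iθ₄}.
Eliminating the other unknown: ω₄ = r₂ω₂ sin(θ₂−θ₃) / [r₄ sin(θ₄−θ₃)].
Numerator sine = +0.52547; denominator sine = -0.92653.
Result = 0.1098·10.68·(+0.52547) / (0.307·(-0.92653)) = -2.1666 rad/s; magnitude 2.1666 rad/s.

2.17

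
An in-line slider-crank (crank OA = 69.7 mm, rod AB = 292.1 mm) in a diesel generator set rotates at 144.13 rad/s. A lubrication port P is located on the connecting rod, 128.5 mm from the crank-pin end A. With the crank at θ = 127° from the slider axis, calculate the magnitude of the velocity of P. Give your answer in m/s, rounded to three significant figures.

ω = 144.1 rad/s.  Crank-pin speed |V_A| = rω = 10.046 m/s, perpendicular to OA.
Rod angle: sinφ = −(r/L) sinθ ⇒ φ = -10.986°; ω_rod = −rω cosθ/√(L²−r²sin²θ) = +21.084 rad/s.
V_P = V_A + ω_rod × AP, with AP = 0.1285 m along the rod.
Components: V_Px = −rω sinθ − a·ω_rod·sinφ = -7.5067 m/s;  V_Py = rω cosθ + a·ω_rod·cosφ = -3.3861 m/s.
|V_P| = √(V_Px² + V_Py²) = 8.235 m/s.

8.24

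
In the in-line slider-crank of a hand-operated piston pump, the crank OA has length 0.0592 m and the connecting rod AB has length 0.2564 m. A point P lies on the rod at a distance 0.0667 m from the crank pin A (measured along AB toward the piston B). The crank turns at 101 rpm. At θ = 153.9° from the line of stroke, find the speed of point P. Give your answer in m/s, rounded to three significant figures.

ω = 10.58 rad/s.  Crank-pin speed |V_A| = rω = 0.62614 m/s, perpendicular to OA.
Rod angle: sinφ = −(r/L) sinθ ⇒ φ = -5.830°; ω_rod = −rω cosθ/√(L²−r²sin²θ) = +2.2044 rad/s.
V_P = V_A + ω_rod × AP, with AP = 0.0667 m along the rod.
Components: V_Px = −rω sinθ − a·ω_rod·sinφ = -0.26053 m/s;  V_Py = rω cosθ + a·ω_rod·cosφ = -0.41602 m/s.
|V_P| = √(V_Px² + V_Py²) = 0.49086 m/s.

0.491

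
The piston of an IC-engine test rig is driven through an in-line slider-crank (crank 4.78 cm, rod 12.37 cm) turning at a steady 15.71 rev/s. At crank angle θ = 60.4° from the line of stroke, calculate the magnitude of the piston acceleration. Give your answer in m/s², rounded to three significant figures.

ω = 2π·15.7 = 98.71 rad/s
x(θ) = r cosθ + √(L² − r² sin²θ); with ω constant, a = ω²·d²x/dθ².
d²x/dθ² = −r cosθ − r²(cos2θ)/√u − r⁴ sin²2θ/(4u^{3/2}),  u = L² − r² sin²θ = 0.0135743 m².
Substituting r = 0.0478 m, L = 0.1237 m, θ = 60.4°: d²x/dθ² = -0.014178 m.
a = ω²·d²x/dθ² = (98.71)²·(-0.014178) = -138.14 m/s²;  |a| = 138.14 m/s².

138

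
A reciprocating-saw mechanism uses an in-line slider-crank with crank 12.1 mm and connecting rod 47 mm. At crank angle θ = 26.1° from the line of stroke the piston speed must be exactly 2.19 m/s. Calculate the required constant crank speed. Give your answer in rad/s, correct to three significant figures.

For an in-line slider-crank, |v_piston| = rω|sinθ|·[1 + r cosθ/√(L² − r² sin²θ)].
With r = 0.0121 m, L = 0.047 m, θ = 26.1°: the bracketed kinematic factor |dx/dθ| = 0.0065619 m.
ω = v/|dx/dθ| = 2.19/0.0065619 = 333.74 rad/s.

334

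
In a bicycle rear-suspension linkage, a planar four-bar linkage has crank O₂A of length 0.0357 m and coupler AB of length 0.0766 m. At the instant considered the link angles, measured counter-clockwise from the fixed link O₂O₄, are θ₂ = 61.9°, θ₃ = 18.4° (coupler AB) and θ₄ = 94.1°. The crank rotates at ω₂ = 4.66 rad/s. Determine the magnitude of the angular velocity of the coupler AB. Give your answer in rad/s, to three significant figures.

1.19

ω₂ = 4.66 rad/s
Differentiating the loop-closure r₂e^{iθ₂}+r₃e^{iθ₃}=r₁+r₄e^{iθ₄} gives r₂ω₂e^{iθ₂}+r₃ω₃e^{iθ₃}=r₄ω₄e^{iθ₄}.
Eliminating the other unknown: ω₃ = r₂ω₂ sin(θ₄−θ₂) / [r₃ sin(θ₃−θ₄)].
Numerator sine = +0.53288; denominator sine = -0.96902.
Result = 0.0357·4.66·(+0.53288) / (0.0766·(-0.96902)) = -1.1943 rad/s; magnitude 1.1943 rad/s.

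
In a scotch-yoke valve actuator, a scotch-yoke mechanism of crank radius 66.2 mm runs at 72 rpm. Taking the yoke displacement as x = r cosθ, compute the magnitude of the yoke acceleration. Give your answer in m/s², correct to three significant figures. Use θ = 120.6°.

ω = 7.54 rad/s (from 72 rpm).
x = r cosθ ⇒ ẍ = −rω² cosθ (ω constant).
|a| = rω²|cosθ| = 0.0662·(7.54)²·|cos 120.6°| = 1.9157 m/s².

1.92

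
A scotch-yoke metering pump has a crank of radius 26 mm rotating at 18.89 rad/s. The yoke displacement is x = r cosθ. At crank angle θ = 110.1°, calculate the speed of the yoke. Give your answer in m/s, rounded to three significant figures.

ω = 18.89 rad/s
x = r cosθ ⇒ ẋ = −rω sinθ.
|v| = rω|sinθ| = 0.026·18.89·|sin 110.1°| = 0.46123 m/s.

0.461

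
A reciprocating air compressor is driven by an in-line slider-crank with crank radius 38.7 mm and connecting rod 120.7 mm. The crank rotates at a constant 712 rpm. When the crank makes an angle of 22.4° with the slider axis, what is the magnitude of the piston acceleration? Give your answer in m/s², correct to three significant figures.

ω = 2π·712/60 = 74.56 rad/s
x(θ) = r cosθ + √(L² − r² sin²θ); with ω constant, a = ω²·d²x/dθ².
d²x/dθ² = −r cosθ − r²(cos2θ)/√u − r⁴ sin²2θ/(4u^{3/2}),  u = L² − r² sin²θ = 0.014351 m².
Substituting r = 0.0387 m, L = 0.1207 m, θ = 22.4°: d²x/dθ² = -0.044813 m.
a = ω²·d²x/dθ² = (74.56)²·(-0.044813) = -249.13 m/s²;  |a| = 249.13 m/s².

249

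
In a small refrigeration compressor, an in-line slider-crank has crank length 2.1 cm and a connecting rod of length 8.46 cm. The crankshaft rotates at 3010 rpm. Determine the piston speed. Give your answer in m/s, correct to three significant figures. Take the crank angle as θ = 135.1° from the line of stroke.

3.84

ω = 2π·3010/60 = 315.2 rad/s
For an in-line slider-crank, x = r cosθ + √(L² − r² sin²θ), so v = −rω sinθ·[1 + r cosθ/√(L² − r² sin²θ)].
With r = 0.021 m, L = 0.0846 m, θ = 135.1°: √(L² − r² sin²θ) = 0.083291 m.
v = −0.021·315.2·0.70587·[1 + 0.021·-0.70834/0.083291] = -3.8379 m/s.
|v| = 3.8379 m/s.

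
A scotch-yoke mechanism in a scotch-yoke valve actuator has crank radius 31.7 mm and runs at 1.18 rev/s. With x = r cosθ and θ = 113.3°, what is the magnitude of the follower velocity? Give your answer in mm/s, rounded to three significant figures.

216

ω = 7.414 rad/s (from 1.18 rev/s).
x = r cosθ ⇒ ẋ = −rω sinθ.
|v| = rω|sinθ| = 0.0317·7.414·|sin 113.3°| = 0.21586 m/s = 215.86 mm/s.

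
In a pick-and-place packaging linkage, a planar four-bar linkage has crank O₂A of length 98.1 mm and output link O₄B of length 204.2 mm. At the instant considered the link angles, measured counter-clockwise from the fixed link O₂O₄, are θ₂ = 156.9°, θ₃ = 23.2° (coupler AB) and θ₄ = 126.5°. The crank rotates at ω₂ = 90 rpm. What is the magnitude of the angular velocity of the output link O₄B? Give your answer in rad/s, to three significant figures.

3.36

ω₂ = 9.425 rad/s (from 90 rpm).
Differentiating the loop-closure r₂e^{iθ₂}+r₃e^{iθ₃}=r₁+r₄e^{iθ₄} gives r₂ω₂e^{iθ₂}+r₃ω₃e^{iθ₃}=r₄ω₄e^{iθ₄}.
Eliminating the other unknown: ω₄ = r₂ω₂ sin(θ₂−θ₃) / [r₄ sin(θ₄−θ₃)].
Numerator sine = +0.72297; denominator sine = +0.97318.
Result = 0.0981·9.425·(+0.72297) / (0.2042·(+0.97318)) = +3.3636 rad/s; magnitude 3.3636 rad/s.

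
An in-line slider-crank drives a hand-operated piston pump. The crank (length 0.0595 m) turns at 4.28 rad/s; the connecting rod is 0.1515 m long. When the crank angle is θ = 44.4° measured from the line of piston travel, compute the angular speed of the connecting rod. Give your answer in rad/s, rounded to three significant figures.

1.25

ω = 4.28 rad/s
The rod makes angle φ with the slider axis where L sinφ = r sinθ; differentiating, L cosφ·φ̇ = r ω cosθ.
L cosφ = √(L² − r² sin²θ) = 0.14567 m.
|ω_rod| = r ω |cosθ| / √(L² − r² sin²θ) = 0.0595·4.28·0.71447/0.14567 = 1.2491 rad/s.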